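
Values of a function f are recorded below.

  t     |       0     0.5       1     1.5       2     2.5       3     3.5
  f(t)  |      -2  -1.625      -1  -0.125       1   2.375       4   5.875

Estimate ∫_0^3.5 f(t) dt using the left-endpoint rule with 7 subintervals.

1.3125

Δt = 0.5.
Sum = 0.5·[(-2) + (-1.625) + (-1) + (-0.125) + 1 + 2.375 + 4] = 1.3125.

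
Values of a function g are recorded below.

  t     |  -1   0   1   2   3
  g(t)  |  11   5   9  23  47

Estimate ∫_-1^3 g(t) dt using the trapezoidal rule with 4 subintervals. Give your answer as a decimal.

Δt = 1.
T_4 = (1/2)·[11 + 2·5 + 2·9 + 2·23 + 47] = 66.

66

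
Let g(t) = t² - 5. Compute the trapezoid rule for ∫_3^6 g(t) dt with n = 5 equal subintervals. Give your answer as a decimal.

Δt = (6 − 3)/5 = 0.6.
g(3) = 4, g(3.6) = 7.96, g(4.2) = 12.64, g(4.8) = 18.04, g(5.4) = 24.16, g(6) = 31.
T_5 = (Δt/2)·[g(t_0) + 2g(t_1) + ... + 2g(t_{4}) + g(t_5)].
Sum = 48.18.

48.18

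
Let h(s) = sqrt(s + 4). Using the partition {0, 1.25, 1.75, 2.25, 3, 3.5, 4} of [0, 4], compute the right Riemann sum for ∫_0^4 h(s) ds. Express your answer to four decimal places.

10.0809

Subinterval widths: 1.25, 0.5, 0.5, 0.75, 0.5, 0.5.
Right endpoints: 1.25, 1.75, 2.25, 3, 3.5, 4.
h(1.25) ≈ 2.2913, h(1.75) ≈ 2.3979, h(2.25) ≈ 2.5000, h(3) ≈ 2.6458, h(3.5) ≈ 2.7386, h(4) ≈ 2.8284.
Sum = Σ Δs_i · h(s_i).
Sum ≈ 10.0809.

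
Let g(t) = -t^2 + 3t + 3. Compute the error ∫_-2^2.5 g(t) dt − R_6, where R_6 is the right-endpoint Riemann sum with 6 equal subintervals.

Exact integral: ∫_-2^2.5 g(t) dt = 9.
R_6 = 12.796875.
Error = 9 − 12.796875 = -3.796875.

-3.796875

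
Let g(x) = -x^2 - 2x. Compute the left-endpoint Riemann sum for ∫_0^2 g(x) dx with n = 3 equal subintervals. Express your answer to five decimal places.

-4.14815

Δx = (2 − 0)/3 = 2/3.
Left endpoints: 0, 2/3, 4/3.
g(0) = 0, g(2/3) = -16/9, g(4/3) = -40/9.
Sum = Δx · [g(0) + g(2/3) + g(4/3)].
Sum ≈ -4.14815.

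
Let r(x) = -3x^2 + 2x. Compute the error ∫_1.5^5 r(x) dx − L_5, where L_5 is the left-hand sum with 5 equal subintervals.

-20.58

Exact integral: ∫_1.5^5 r(x) dx = -98.875.
L_5 = -78.295.
Error = -98.875 − (-78.295) = -20.58.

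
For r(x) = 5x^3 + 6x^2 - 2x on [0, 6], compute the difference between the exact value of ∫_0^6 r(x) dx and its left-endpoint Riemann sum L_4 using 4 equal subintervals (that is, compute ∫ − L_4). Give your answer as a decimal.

Exact integral: ∫_0^6 r(x) dx = 2016.
L_4 = 1167.75.
Error = 2016 − 1167.75 = 848.25.

848.25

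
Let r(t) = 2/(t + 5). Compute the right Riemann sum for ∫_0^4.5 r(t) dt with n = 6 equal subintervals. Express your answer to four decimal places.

Δt = (4.5 − 0)/6 = 0.75.
Right endpoints: 0.75, 1.5, 2.25, 3, 3.75, 4.5.
r(0.75) = 8/23, r(1.5) = 4/13, r(2.25) = 8/29, r(3) = 0.25, r(3.75) = 8/35, r(4.5) = 4/19.
Sum = Δt · [r(0.75) + r(1.5) + r(2.25) + ...].
Sum ≈ 1.2154.

1.2154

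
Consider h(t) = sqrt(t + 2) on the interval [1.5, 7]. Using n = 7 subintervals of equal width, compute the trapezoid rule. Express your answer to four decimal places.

Δt = (7 − 1.5)/7 = 11/14.
h(1.5) ≈ 1.8708, h(16/7) ≈ 2.0702, h(43/14) ≈ 2.2520, h(27/7) ≈ 2.4202, h(65/14) ≈ 2.5774, h(38/7) ≈ 2.7255, h(87/14) ≈ 2.8661, h(7) ≈ 3.0000.
T_7 = (Δt/2)·[h(t_0) + 2h(t_1) + ... + 2h(t_{6}) + h(t_7)].
Sum ≈ 13.6296.

13.6296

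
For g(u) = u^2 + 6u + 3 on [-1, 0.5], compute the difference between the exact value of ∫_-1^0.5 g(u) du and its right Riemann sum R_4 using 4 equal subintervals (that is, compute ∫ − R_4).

-1.58203125

Exact integral: ∫_-1^0.5 g(u) du = 2.625.
R_4 = 4.20703125.
Error = 2.625 − 4.20703125 = -1.58203125.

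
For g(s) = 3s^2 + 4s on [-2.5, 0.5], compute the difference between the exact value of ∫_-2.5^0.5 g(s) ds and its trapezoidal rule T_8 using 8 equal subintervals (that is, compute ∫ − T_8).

Exact integral: ∫_-2.5^0.5 g(s) ds = 3.75.
T_8 = 3.9609375.
Error = 3.75 − 3.9609375 = -0.2109375.

-0.2109375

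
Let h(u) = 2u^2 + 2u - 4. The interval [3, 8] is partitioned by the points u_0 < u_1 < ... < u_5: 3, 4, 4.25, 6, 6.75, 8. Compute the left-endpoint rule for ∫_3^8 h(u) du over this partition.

Subinterval widths: 1, 0.25, 1.75, 0.75, 1.25.
Left endpoints: 3, 4, 4.25, 6, 6.75.
h(3) = 20, h(4) = 36, h(4.25) = 40.625, h(6) = 80, h(6.75) = 100.625.
Sum = Σ Δu_i · h(u_i).
Sum = 285.875.

285.875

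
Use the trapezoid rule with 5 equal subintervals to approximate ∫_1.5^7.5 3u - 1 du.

Δu = (7.5 − 1.5)/5 = 1.2.
f(1.5) = 3.5, f(2.7) = 7.1, f(3.9) = 10.7, f(5.1) = 14.3, f(6.3) = 17.9, f(7.5) = 21.5.
T_5 = (Δu/2)·[f(u_0) + 2f(u_1) + ... + 2f(u_{4}) + f(u_5)].
Sum = 75.

75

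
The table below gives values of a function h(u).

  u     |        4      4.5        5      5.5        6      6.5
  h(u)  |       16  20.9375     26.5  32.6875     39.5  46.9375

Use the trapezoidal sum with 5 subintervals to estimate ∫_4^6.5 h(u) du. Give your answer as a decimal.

75.546875

Δu = 0.5.
T_5 = (0.5/2)·[16 + 2·20.9375 + 2·26.5 + 2·32.6875 + 2·39.5 + 46.9375] = 75.546875.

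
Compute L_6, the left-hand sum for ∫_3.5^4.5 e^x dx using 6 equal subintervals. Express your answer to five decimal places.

52.29153

Δx = (4.5 − 3.5)/6 = 1/6.
Left endpoints: 3.5, 11/3, 23/6, 4, 25/6, 13/3.
f(3.5) ≈ 33.11545, f(11/3) ≈ 39.12128, f(23/6) ≈ 46.21634, f(4) ≈ 54.59815, f(25/6) ≈ 64.50009, f(13/3) ≈ 76.19786.
Sum = Δx · [f(3.5) + f(11/3) + f(23/6) + ...].
Sum ≈ 52.29153.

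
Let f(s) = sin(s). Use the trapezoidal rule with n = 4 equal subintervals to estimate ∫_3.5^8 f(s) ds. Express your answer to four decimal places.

Δs = (8 − 3.5)/4 = 1.125.
f(3.5) ≈ -0.3508, f(4.625) ≈ -0.9962, f(5.75) ≈ -0.5083, f(6.875) ≈ 0.5579, f(8) ≈ 0.9894.
T_4 = (Δs/2)·[f(s_0) + 2f(s_1) + 2f(s_2) + 2f(s_3) + f(s_4)].
Sum ≈ -0.7057.

-0.7057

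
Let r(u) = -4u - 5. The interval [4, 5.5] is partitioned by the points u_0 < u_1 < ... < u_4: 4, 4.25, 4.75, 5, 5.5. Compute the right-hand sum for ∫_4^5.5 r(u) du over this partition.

-37.25

Subinterval widths: 0.25, 0.5, 0.25, 0.5.
Right endpoints: 4.25, 4.75, 5, 5.5.
r(4.25) = -22, r(4.75) = -24, r(5) = -25, r(5.5) = -27.
Sum = Σ Δu_i · r(u_i).
Sum = -37.25.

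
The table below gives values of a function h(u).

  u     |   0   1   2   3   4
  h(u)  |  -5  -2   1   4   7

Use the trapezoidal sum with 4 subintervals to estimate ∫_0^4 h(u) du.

4

Δu = 1.
T_4 = (1/2)·[(-5) + 2·(-2) + 2·1 + 2·4 + 7] = 4.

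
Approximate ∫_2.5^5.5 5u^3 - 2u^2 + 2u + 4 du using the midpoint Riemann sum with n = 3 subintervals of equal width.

Δu = (5.5 − 2.5)/3 = 1.
Midpoints: 3, 4, 5.
f(3) = 127, f(4) = 300, f(5) = 589.
Sum = Δu · [f(3) + f(4) + f(5)].
Sum = 1016.

1016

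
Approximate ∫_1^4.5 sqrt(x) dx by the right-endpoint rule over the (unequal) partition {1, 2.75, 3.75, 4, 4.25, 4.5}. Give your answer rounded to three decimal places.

Subinterval widths: 1.75, 1, 0.25, 0.25, 0.25.
Right endpoints: 2.75, 3.75, 4, 4.25, 4.5.
f(2.75) ≈ 1.658, f(3.75) ≈ 1.936, f(4) ≈ 2.000, f(4.25) ≈ 2.062, f(4.5) ≈ 2.121.
Sum = Σ Δx_i · f(x_i).
Sum ≈ 6.384.

6.384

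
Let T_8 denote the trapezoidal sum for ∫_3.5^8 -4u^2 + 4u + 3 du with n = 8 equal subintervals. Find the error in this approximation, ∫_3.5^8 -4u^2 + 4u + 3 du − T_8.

0.94921875

Exact integral: ∫_3.5^8 f(u) du = -508.5.
T_8 = -509.44921875.
Error = -508.5 − (-509.44921875) = 0.94921875.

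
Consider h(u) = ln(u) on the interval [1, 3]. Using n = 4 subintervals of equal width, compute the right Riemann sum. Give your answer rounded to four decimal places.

Δu = (3 − 1)/4 = 0.5.
Right endpoints: 1.5, 2, 2.5, 3.
h(1.5) ≈ 0.4055, h(2) ≈ 0.6931, h(2.5) ≈ 0.9163, h(3) ≈ 1.0986.
Sum = Δu · [h(1.5) + h(2) + h(2.5) + h(3)].
Sum ≈ 1.5568.

1.5568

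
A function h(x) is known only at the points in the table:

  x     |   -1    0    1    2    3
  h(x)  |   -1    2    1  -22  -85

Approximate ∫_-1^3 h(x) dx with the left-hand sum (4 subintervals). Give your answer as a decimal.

Δx = 1.
Sum = 1·[(-1) + 2 + 1 + (-22)] = -20.

-20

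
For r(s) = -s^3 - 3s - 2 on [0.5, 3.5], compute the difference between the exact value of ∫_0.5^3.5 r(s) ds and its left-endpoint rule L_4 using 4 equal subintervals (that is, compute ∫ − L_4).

-17.71875

Exact integral: ∫_0.5^3.5 r(s) ds = -61.5.
L_4 = -43.78125.
Error = -61.5 − (-43.78125) = -17.71875.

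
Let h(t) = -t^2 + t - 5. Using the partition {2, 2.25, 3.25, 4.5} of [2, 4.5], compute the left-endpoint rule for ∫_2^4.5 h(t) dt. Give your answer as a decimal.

Subinterval widths: 0.25, 1, 1.25.
Left endpoints: 2, 2.25, 3.25.
h(2) = -7, h(2.25) = -7.8125, h(3.25) = -12.3125.
Sum = Σ Δt_i · h(t_i).
Sum = -24.953125.

-24.953125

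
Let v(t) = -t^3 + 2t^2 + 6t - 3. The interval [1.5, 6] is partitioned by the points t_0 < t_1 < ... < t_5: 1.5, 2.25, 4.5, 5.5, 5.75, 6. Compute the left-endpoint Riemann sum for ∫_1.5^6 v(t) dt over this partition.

-42.59375

Subinterval widths: 0.75, 2.25, 1, 0.25, 0.25.
Left endpoints: 1.5, 2.25, 4.5, 5.5, 5.75.
v(1.5) = 7.125, v(2.25) = 9.234375, v(4.5) = -26.625, v(5.5) = -75.875, v(5.75) = -92.484375.
Sum = Σ Δt_i · v(t_i).
Sum = -42.59375.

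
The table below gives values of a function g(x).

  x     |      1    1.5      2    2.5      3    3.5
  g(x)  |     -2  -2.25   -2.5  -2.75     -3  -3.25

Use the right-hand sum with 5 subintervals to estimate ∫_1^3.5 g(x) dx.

Δx = 0.5.
Sum = 0.5·[(-2.25) + (-2.5) + (-2.75) + (-3) + (-3.25)] = -6.875.

-6.875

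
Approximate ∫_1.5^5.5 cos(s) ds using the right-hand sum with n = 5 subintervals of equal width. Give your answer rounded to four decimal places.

Δs = (5.5 − 1.5)/5 = 0.8.
Right endpoints: 2.3, 3.1, 3.9, 4.7, 5.5.
f(2.3) ≈ -0.6663, f(3.1) ≈ -0.9991, f(3.9) ≈ -0.7259, f(4.7) ≈ -0.0124, f(5.5) ≈ 0.7087.
Sum = Δs · [f(2.3) + f(3.1) + f(3.9) + f(4.7) + f(5.5)].
Sum ≈ -1.3560.

-1.3560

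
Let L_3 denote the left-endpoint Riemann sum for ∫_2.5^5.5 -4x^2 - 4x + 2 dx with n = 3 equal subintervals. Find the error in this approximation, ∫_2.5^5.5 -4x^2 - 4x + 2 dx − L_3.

Exact integral: ∫_2.5^5.5 f(x) dx = -243.
L_3 = -191.
Error = -243 − (-191) = -52.

-52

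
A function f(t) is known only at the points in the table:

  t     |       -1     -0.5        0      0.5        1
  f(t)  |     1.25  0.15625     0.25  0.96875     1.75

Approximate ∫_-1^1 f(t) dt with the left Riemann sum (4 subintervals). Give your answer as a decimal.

1.3125

Δt = 0.5.
Sum = 0.5·[1.25 + 0.15625 + 0.25 + 0.96875] = 1.3125.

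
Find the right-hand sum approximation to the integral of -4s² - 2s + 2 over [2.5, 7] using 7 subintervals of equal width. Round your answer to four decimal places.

-529.3469

Δs = (7 − 2.5)/7 = 9/14.
Right endpoints: 22/7, 53/14, 31/7, 71/14, 40/7, 89/14, 7.
f(22/7) = -2146/49, f(53/14) = -3082/49, f(31/7) = -4180/49, f(71/14) = -5440/49, f(40/7) = -6862/49, f(89/14) = -8446/49, f(7) = -208.
Sum = Δs · [f(22/7) + f(53/14) + f(31/7) + ...].
Sum ≈ -529.3469.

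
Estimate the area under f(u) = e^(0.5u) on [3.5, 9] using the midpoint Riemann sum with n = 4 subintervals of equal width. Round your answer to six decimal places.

Δu = (9 − 3.5)/4 = 1.375.
Midpoints: 4.1875, 5.5625, 6.9375, 8.3125.
f(4.1875) ≈ 8.115291, f(5.5625) ≈ 16.139182, f(6.9375) ≈ 32.096597, f(8.3125) ≈ 63.831704.
Sum = Δu · [f(4.1875) + f(5.5625) + f(6.9375) + f(8.3125)].
Sum ≈ 165.251314.

165.251314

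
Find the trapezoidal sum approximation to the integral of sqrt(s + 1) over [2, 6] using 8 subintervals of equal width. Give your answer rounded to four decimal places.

Δs = (6 − 2)/8 = 0.5.
f(2) ≈ 1.7321, f(2.5) ≈ 1.8708, f(3) ≈ 2.0000, f(3.5) ≈ 2.1213, f(4) ≈ 2.2361, f(4.5) ≈ 2.3452, f(5) ≈ 2.4495, f(5.5) ≈ 2.5495, f(6) ≈ 2.6458.
T_8 = (Δs/2)·[f(s_0) + 2f(s_1) + ... + 2f(s_{7}) + f(s_8)].
Sum ≈ 8.8807.

8.8807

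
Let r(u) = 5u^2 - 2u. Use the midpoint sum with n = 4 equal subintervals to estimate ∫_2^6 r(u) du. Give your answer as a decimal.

313

Δu = (6 − 2)/4 = 1.
Midpoints: 2.5, 3.5, 4.5, 5.5.
r(2.5) = 26.25, r(3.5) = 54.25, r(4.5) = 92.25, r(5.5) = 140.25.
Sum = Δu · [r(2.5) + r(3.5) + r(4.5) + r(5.5)].
Sum = 313.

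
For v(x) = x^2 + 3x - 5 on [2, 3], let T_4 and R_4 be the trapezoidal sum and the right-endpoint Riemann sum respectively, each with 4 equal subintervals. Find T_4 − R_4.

-1

T_4 = 8.84375.
R_4 = 9.84375.
T_4 − R_4 = -1.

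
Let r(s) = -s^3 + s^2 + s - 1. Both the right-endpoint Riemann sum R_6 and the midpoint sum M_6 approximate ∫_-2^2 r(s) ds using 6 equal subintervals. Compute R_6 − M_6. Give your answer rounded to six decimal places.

R_6 ≈ -2.37037037.
M_6 ≈ 1.18518519.
R_6 − M_6 ≈ -3.555556.

-3.555556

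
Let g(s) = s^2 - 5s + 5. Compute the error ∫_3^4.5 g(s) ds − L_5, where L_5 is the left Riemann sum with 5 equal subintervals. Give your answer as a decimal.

0.54

Exact integral: ∫_3^4.5 g(s) ds = 0.75.
L_5 = 0.21.
Error = 0.75 − 0.21 = 0.54.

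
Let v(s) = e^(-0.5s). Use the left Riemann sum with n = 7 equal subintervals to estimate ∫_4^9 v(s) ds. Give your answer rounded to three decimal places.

Δs = (9 − 4)/7 = 5/7.
Left endpoints: 4, 33/7, 38/7, 43/7, 48/7, 53/7, 58/7.
v(4) ≈ 0.135, v(33/7) ≈ 0.095, v(38/7) ≈ 0.066, v(43/7) ≈ 0.046, v(48/7) ≈ 0.032, v(53/7) ≈ 0.023, v(58/7) ≈ 0.016.
Sum = Δs · [v(4) + v(33/7) + v(38/7) + ...].
Sum ≈ 0.295.

0.295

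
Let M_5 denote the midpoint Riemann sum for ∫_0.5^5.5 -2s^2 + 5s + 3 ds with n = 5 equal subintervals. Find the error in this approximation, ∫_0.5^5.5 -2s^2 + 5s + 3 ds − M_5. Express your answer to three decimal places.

Exact integral: ∫_0.5^5.5 f(s) ds ≈ -20.83333.
M_5 = -20.
Error ≈ -20.83333 − (-20) ≈ -0.833.

-0.833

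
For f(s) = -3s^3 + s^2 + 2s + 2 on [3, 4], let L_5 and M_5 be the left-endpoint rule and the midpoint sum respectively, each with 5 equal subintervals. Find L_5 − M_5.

9.895

L_5 = -99.92.
M_5 = -109.815.
L_5 − M_5 = 9.895.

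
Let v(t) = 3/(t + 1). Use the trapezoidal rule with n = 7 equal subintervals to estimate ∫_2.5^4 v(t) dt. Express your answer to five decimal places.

1.07050

Δt = (4 − 2.5)/7 = 3/14.
v(2.5) = 6/7, v(19/7) = 21/26, v(41/14) = 42/55, v(22/7) = 21/29, v(47/14) = 42/61, v(25/7) = 0.65625, v(53/14) = 42/67, v(4) = 0.6.
T_7 = (Δt/2)·[v(t_0) + 2v(t_1) + ... + 2v(t_{6}) + v(t_7)].
Sum ≈ 1.07050.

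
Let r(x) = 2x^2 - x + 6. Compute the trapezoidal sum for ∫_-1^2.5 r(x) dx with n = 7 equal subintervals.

29.75

Δx = (2.5 − (-1))/7 = 0.5.
r(-1) = 9, r(-0.5) = 7, r(0) = 6, r(0.5) = 6, r(1) = 7, r(1.5) = 9, r(2) = 12, r(2.5) = 16.
T_7 = (Δx/2)·[r(x_0) + 2r(x_1) + ... + 2r(x_{6}) + r(x_7)].
Sum = 29.75.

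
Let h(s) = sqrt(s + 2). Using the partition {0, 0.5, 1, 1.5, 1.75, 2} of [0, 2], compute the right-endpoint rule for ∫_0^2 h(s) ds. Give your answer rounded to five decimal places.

Subinterval widths: 0.5, 0.5, 0.5, 0.25, 0.25.
Right endpoints: 0.5, 1, 1.5, 1.75, 2.
h(0.5) ≈ 1.58114, h(1) ≈ 1.73205, h(1.5) ≈ 1.87083, h(1.75) ≈ 1.93649, h(2) ≈ 2.00000.
Sum = Σ Δs_i · h(s_i).
Sum ≈ 3.57613.

3.57613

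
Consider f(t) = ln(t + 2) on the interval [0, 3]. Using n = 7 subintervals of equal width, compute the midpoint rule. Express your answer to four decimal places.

3.6632

Δt = (3 − 0)/7 = 3/7.
Midpoints: 3/14, 9/14, 15/14, 1.5, 27/14, 33/14, 39/14.
f(3/14) ≈ 0.7949, f(9/14) ≈ 0.9719, f(15/14) ≈ 1.1221, f(1.5) ≈ 1.2528, f(27/14) ≈ 1.3683, f(33/14) ≈ 1.4718, f(39/14) ≈ 1.5656.
Sum = Δt · [f(3/14) + f(9/14) + f(15/14) + ...].
Sum ≈ 3.6632.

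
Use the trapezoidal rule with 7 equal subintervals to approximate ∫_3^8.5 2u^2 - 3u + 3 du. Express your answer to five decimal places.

314.17347

Δu = (8.5 − 3)/7 = 11/14.
f(3) = 12, f(53/14) = 995/49, f(32/7) = 1523/49, f(75/14) = 2172/49, f(43/7) = 2942/49, f(97/14) = 3833/49, f(54/7) = 4845/49, f(8.5) = 122.
T_7 = (Δu/2)·[f(u_0) + 2f(u_1) + ... + 2f(u_{6}) + f(u_7)].
Sum ≈ 314.17347.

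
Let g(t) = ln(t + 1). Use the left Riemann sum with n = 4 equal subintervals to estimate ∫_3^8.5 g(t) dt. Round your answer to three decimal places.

9.725

Δt = (8.5 − 3)/4 = 1.375.
Left endpoints: 3, 4.375, 5.75, 7.125.
g(3) ≈ 1.386, g(4.375) ≈ 1.682, g(5.75) ≈ 1.910, g(7.125) ≈ 2.095.
Sum = Δt · [g(3) + g(4.375) + g(5.75) + g(7.125)].
Sum ≈ 9.725.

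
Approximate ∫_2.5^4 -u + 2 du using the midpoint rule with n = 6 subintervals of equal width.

-1.875

Δu = (4 − 2.5)/6 = 0.25.
Midpoints: 2.625, 2.875, 3.125, 3.375, 3.625, 3.875.
f(2.625) = -0.625, f(2.875) = -0.875, f(3.125) = -1.125, f(3.375) = -1.375, f(3.625) = -1.625, f(3.875) = -1.875.
Sum = Δu · [f(2.625) + f(2.875) + f(3.125) + ...].
Sum = -1.875.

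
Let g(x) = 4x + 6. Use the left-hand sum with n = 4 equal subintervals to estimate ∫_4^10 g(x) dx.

Δx = (10 − 4)/4 = 1.5.
Left endpoints: 4, 5.5, 7, 8.5.
g(4) = 22, g(5.5) = 28, g(7) = 34, g(8.5) = 40.
Sum = Δx · [g(4) + g(5.5) + g(7) + g(8.5)].
Sum = 186.

186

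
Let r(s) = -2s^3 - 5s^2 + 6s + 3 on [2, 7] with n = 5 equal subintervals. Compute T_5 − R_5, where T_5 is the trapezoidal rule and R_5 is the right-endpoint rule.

432.5

T_5 = -1627.5.
R_5 = -2060.
T_5 − R_5 = 432.5.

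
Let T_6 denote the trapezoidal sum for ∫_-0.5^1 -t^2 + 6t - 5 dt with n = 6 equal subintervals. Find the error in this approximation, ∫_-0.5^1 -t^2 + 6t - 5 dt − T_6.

Exact integral: ∫_-0.5^1 f(t) dt = -5.625.
T_6 = -5.640625.
Error = -5.625 − (-5.640625) = 0.015625.

0.015625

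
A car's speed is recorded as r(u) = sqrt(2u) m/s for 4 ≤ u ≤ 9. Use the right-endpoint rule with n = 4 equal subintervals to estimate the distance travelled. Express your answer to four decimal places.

18.7820

Δu = (9 − 4)/4 = 1.25.
Right endpoints: 5.25, 6.5, 7.75, 9.
r(5.25) ≈ 3.2404, r(6.5) ≈ 3.6056, r(7.75) ≈ 3.9370, r(9) ≈ 4.2426.
Sum = Δu · [r(5.25) + r(6.5) + r(7.75) + r(9)].
Sum ≈ 18.7820.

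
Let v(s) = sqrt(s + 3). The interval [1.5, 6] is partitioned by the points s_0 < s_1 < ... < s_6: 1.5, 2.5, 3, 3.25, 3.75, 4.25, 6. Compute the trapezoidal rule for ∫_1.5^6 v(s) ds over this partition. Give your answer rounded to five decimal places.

11.62882

Subinterval widths: 1, 0.5, 0.25, 0.5, 0.5, 1.75.
v(1.5) ≈ 2.12132, v(2.5) ≈ 2.34521, v(3) ≈ 2.44949, v(3.25) ≈ 2.50000, v(3.75) ≈ 2.59808, v(4.25) ≈ 2.69258, v(6) ≈ 3.00000.
On each subinterval the trapezoid contributes (Δs_i/2)·[v(s_{i-1}) + v(s_i)].
Sum ≈ 11.62882.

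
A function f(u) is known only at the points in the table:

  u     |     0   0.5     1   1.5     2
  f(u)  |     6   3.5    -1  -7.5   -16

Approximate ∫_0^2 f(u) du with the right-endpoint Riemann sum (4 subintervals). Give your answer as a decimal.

Δu = 0.5.
Sum = 0.5·[3.5 + (-1) + (-7.5) + (-16)] = -10.5.

-10.5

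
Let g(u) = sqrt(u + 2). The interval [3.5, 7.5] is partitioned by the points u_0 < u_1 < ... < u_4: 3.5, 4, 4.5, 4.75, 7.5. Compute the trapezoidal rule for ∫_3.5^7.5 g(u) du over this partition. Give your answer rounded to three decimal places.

Subinterval widths: 0.5, 0.5, 0.25, 2.75.
g(3.5) ≈ 2.345, g(4) ≈ 2.449, g(4.5) ≈ 2.550, g(4.75) ≈ 2.598, g(7.5) ≈ 3.082.
On each subinterval the trapezoid contributes (Δu_i/2)·[g(u_{i-1}) + g(u_i)].
Sum ≈ 10.902.

10.902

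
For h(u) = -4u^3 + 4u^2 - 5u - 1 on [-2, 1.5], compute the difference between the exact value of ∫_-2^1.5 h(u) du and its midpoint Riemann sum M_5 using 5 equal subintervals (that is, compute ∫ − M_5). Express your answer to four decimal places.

1.0004

Exact integral: ∫_-2^1.5 h(u) du ≈ 26.979167.
M_5 = 25.97875.
Error ≈ 26.979167 − 25.97875 ≈ 1.0004.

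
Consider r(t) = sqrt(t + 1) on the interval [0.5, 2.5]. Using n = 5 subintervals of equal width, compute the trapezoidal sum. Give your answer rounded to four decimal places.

3.1386

Δt = (2.5 − 0.5)/5 = 0.4.
r(0.5) ≈ 1.2247, r(0.9) ≈ 1.3784, r(1.3) ≈ 1.5166, r(1.7) ≈ 1.6432, r(2.1) ≈ 1.7607, r(2.5) ≈ 1.8708.
T_5 = (Δt/2)·[r(t_0) + 2r(t_1) + ... + 2r(t_{4}) + r(t_5)].
Sum ≈ 3.1386.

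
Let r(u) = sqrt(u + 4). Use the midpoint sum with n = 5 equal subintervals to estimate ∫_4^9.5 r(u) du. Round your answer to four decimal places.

17.9852

Δu = (9.5 − 4)/5 = 1.1.
Midpoints: 4.55, 5.65, 6.75, 7.85, 8.95.
r(4.55) ≈ 2.9240, r(5.65) ≈ 3.1064, r(6.75) ≈ 3.2787, r(7.85) ≈ 3.4424, r(8.95) ≈ 3.5986.
Sum = Δu · [r(4.55) + r(5.65) + r(6.75) + r(7.85) + r(8.95)].
Sum ≈ 17.9852.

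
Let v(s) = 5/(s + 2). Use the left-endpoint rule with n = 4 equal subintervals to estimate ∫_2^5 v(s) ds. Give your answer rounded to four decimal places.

Δs = (5 − 2)/4 = 0.75.
Left endpoints: 2, 2.75, 3.5, 4.25.
v(2) = 1.25, v(2.75) = 20/19, v(3.5) = 10/11, v(4.25) = 0.8.
Sum = Δs · [v(2) + v(2.75) + v(3.5) + v(4.25)].
Sum ≈ 3.0088.

3.0088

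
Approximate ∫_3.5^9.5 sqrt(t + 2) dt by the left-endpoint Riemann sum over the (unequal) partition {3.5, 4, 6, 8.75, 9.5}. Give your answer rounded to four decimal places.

Subinterval widths: 0.5, 2, 2.75, 0.75.
Left endpoints: 3.5, 4, 6, 8.75.
f(3.5) ≈ 2.3452, f(4) ≈ 2.4495, f(6) ≈ 2.8284, f(8.75) ≈ 3.2787.
Sum = Σ Δt_i · f(t_i).
Sum ≈ 16.3088.

16.3088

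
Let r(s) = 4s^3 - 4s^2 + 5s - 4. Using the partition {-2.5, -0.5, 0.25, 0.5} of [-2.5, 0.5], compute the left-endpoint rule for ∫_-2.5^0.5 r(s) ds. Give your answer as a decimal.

Subinterval widths: 2, 0.75, 0.25.
Left endpoints: -2.5, -0.5, 0.25.
r(-2.5) = -104, r(-0.5) = -8, r(0.25) = -2.9375.
Sum = Σ Δs_i · r(s_i).
Sum = -214.734375.

-214.734375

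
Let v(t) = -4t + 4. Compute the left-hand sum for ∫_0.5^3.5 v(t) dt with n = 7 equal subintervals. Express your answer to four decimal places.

-9.4286

Δt = (3.5 − 0.5)/7 = 3/7.
Left endpoints: 0.5, 13/14, 19/14, 25/14, 31/14, 37/14, 43/14.
v(0.5) = 2, v(13/14) = 2/7, v(19/14) = -10/7, v(25/14) = -22/7, v(31/14) = -34/7, v(37/14) = -46/7, v(43/14) = -58/7.
Sum = Δt · [v(0.5) + v(13/14) + v(19/14) + ...].
Sum ≈ -9.4286.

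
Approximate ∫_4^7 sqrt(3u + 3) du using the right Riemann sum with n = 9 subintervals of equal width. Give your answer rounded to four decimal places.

13.3882

Δu = (7 − 4)/9 = 1/3.
Right endpoints: 13/3, 14/3, 5, 16/3, 17/3, 6, 19/3, 20/3, 7.
f(13/3) ≈ 4.0000, f(14/3) ≈ 4.1231, f(5) ≈ 4.2426, f(16/3) ≈ 4.3589, f(17/3) ≈ 4.4721, f(6) ≈ 4.5826, f(19/3) ≈ 4.6904, f(20/3) ≈ 4.7958, f(7) ≈ 4.8990.
Sum = Δu · [f(13/3) + f(14/3) + f(5) + ...].
Sum ≈ 13.3882.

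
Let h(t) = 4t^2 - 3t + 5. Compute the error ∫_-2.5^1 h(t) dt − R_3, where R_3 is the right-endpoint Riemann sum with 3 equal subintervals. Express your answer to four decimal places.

Exact integral: ∫_-2.5^1 h(t) dt ≈ 47.541667.
R_3 ≈ 32.342593.
Error ≈ 47.541667 − 32.342593 ≈ 15.1991.

15.1991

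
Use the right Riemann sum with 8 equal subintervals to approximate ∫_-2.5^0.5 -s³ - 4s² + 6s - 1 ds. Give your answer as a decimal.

Δs = (0.5 − (-2.5))/8 = 0.375.
Right endpoints: -2.125, -1.75, -1.375, -1, -0.625, -0.25, 0.125, 0.5.
f(-2.125) = -11375/512, f(-1.75) = -18.390625, f(-1.375) = -7277/512, f(-1) = -10, f(-0.625) = -3107/512, f(-0.25) = -2.734375, f(0.125) = -161/512, f(0.5) = 0.875.
Sum = Δs · [f(-2.125) + f(-1.75) + f(-1.375) + ...].
Sum = -27.3984375.

-27.3984375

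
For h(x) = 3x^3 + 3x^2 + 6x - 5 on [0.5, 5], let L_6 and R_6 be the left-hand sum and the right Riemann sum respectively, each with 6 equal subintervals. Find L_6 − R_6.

L_6 = 478.58203125.
R_6 = 835.48828125.
L_6 − R_6 = -356.90625.

-356.90625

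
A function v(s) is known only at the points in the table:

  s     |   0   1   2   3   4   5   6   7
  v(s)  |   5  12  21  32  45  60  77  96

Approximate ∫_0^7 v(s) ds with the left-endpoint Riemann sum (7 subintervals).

Δs = 1.
Sum = 1·[5 + 12 + 21 + 32 + 45 + 60 + 77] = 252.

252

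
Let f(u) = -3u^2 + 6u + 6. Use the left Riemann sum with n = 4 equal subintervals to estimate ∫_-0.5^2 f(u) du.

16.46484375

Δu = (2 − (-0.5))/4 = 0.625.
Left endpoints: -0.5, 0.125, 0.75, 1.375.
f(-0.5) = 2.25, f(0.125) = 6.703125, f(0.75) = 8.8125, f(1.375) = 8.578125.
Sum = Δu · [f(-0.5) + f(0.125) + f(0.75) + f(1.375)].
Sum = 16.46484375.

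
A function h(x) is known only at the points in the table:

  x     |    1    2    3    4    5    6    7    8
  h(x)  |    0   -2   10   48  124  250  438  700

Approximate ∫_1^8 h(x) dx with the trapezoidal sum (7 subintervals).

Δx = 1.
T_7 = (1/2)·[0 + 2·(-2) + 2·10 + 2·48 + 2·124 + 2·250 + 2·438 + 700] = 1218.

1218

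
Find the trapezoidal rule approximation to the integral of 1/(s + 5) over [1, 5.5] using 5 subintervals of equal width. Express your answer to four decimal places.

Δs = (5.5 − 1)/5 = 0.9.
f(1) = 1/6, f(1.9) = 10/69, f(2.8) = 5/39, f(3.7) = 10/87, f(4.6) = 5/48, f(5.5) = 2/21.
T_5 = (Δs/2)·[f(s_0) + 2f(s_1) + ... + 2f(s_{4}) + f(s_5)].
Sum ≈ 0.5609.

0.5609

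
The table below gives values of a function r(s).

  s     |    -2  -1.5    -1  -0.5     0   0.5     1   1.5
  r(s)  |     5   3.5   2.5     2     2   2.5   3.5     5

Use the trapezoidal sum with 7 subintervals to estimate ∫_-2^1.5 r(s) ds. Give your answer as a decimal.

10.5

Δs = 0.5.
T_7 = (0.5/2)·[5 + 2·3.5 + 2·2.5 + 2·2 + 2·2 + 2·2.5 + 2·3.5 + 5] = 10.5.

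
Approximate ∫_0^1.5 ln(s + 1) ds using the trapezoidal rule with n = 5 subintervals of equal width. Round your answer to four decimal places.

0.7862

Δs = (1.5 − 0)/5 = 0.3.
f(0) ≈ 0.0000, f(0.3) ≈ 0.2624, f(0.6) ≈ 0.4700, f(0.9) ≈ 0.6419, f(1.2) ≈ 0.7885, f(1.5) ≈ 0.9163.
T_5 = (Δs/2)·[f(s_0) + 2f(s_1) + ... + 2f(s_{4}) + f(s_5)].
Sum ≈ 0.7862.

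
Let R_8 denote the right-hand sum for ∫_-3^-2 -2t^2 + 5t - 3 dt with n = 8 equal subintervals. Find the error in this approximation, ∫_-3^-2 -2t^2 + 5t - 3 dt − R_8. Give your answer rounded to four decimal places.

-0.9323

Exact integral: ∫_-3^-2 f(t) dt ≈ -28.166667.
R_8 = -27.234375.
Error ≈ -28.166667 − (-27.234375) ≈ -0.9323.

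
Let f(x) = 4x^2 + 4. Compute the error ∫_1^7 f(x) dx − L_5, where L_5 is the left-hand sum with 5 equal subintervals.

Exact integral: ∫_1^7 f(x) dx = 480.
L_5 = 370.56.
Error = 480 − 370.56 = 109.44.

109.44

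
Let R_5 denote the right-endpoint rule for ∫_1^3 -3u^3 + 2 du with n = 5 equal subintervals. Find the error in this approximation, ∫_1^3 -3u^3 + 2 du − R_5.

16.56

Exact integral: ∫_1^3 f(u) du = -56.
R_5 = -72.56.
Error = -56 − (-72.56) = 16.56.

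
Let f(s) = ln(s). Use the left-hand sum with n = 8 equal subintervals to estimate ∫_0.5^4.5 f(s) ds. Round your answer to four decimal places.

2.5297

Δs = (4.5 − 0.5)/8 = 0.5.
Left endpoints: 0.5, 1, 1.5, 2, 2.5, 3, 3.5, 4.
f(0.5) ≈ -0.6931, f(1) ≈ 0.0000, f(1.5) ≈ 0.4055, f(2) ≈ 0.6931, f(2.5) ≈ 0.9163, f(3) ≈ 1.0986, f(3.5) ≈ 1.2528, f(4) ≈ 1.3863.
Sum = Δs · [f(0.5) + f(1) + f(1.5) + ...].
Sum ≈ 2.5297.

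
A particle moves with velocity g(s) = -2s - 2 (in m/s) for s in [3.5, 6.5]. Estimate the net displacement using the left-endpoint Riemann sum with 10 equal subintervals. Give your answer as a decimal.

Δs = (6.5 − 3.5)/10 = 0.3.
Left endpoints: 3.5, 3.8, 4.1, 4.4, 4.7, 5, 5.3, 5.6, 5.9, 6.2.
g(3.5) = -9, g(3.8) = -9.6, g(4.1) = -10.2, g(4.4) = -10.8, g(4.7) = -11.4, g(5) = -12, g(5.3) = -12.6, g(5.6) = -13.2, g(5.9) = -13.8, g(6.2) = -14.4.
Sum = Δs · [g(3.5) + g(3.8) + g(4.1) + ...].
Sum = -35.1.

-35.1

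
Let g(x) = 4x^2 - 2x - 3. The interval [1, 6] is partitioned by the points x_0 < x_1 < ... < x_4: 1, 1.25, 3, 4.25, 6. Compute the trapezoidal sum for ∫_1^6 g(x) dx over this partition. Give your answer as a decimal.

Subinterval widths: 0.25, 1.75, 1.25, 1.75.
g(1) = -1, g(1.25) = 0.75, g(3) = 27, g(4.25) = 60.75, g(6) = 129.
On each subinterval the trapezoid contributes (Δx_i/2)·[g(x_{i-1}) + g(x_i)].
Sum = 245.125.

245.125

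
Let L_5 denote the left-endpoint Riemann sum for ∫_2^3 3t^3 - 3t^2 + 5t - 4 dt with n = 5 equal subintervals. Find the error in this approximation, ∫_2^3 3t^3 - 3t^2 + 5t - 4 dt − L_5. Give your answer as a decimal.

Exact integral: ∫_2^3 f(t) dt = 38.25.
L_5 = 33.68.
Error = 38.25 − 33.68 = 4.57.

4.57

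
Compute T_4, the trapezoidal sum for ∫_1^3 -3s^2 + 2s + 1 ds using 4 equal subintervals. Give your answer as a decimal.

-16.25

Δs = (3 − 1)/4 = 0.5.
f(1) = 0, f(1.5) = -2.75, f(2) = -7, f(2.5) = -12.75, f(3) = -20.
T_4 = (Δs/2)·[f(s_0) + 2f(s_1) + 2f(s_2) + 2f(s_3) + f(s_4)].
Sum = -16.25.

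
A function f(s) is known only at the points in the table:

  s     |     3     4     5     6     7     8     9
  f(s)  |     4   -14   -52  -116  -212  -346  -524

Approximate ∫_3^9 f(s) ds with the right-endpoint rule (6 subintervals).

Δs = 1.
Sum = 1·[(-14) + (-52) + (-116) + (-212) + (-346) + (-524)] = -1264.

-1264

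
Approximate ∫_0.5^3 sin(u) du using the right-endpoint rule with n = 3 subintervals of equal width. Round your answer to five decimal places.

Δu = (3 − 0.5)/3 = 5/6.
Right endpoints: 4/3, 13/6, 3.
f(4/3) ≈ 0.97194, f(13/6) ≈ 0.82766, f(3) ≈ 0.14112.
Sum = Δu · [f(4/3) + f(13/6) + f(3)].
Sum ≈ 1.61727.

1.61727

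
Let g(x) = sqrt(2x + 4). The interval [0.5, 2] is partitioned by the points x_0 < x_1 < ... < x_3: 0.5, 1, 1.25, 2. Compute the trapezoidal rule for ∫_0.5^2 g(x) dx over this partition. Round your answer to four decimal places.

Subinterval widths: 0.5, 0.25, 0.75.
g(0.5) ≈ 2.2361, g(1) ≈ 2.4495, g(1.25) ≈ 2.5495, g(2) ≈ 2.8284.
On each subinterval the trapezoid contributes (Δx_i/2)·[g(x_{i-1}) + g(x_i)].
Sum ≈ 3.8130.

3.8130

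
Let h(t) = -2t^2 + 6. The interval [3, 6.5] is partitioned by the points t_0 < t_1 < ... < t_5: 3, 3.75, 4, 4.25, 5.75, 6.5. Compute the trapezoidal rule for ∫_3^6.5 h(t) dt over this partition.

Subinterval widths: 0.75, 0.25, 0.25, 1.5, 0.75.
h(3) = -12, h(3.75) = -22.125, h(4) = -26, h(4.25) = -30.125, h(5.75) = -60.125, h(6.5) = -78.5.
On each subinterval the trapezoid contributes (Δt_i/2)·[h(t_{i-1}) + h(t_i)].
Sum = -145.5.

-145.5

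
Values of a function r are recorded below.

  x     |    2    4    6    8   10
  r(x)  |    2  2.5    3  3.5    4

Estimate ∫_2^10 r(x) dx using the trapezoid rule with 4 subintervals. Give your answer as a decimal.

24

Δx = 2.
T_4 = (2/2)·[2 + 2·2.5 + 2·3 + 2·3.5 + 4] = 24.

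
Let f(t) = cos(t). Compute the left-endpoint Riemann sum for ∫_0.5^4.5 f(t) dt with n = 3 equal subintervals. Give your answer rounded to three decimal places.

Δt = (4.5 − 0.5)/3 = 4/3.
Left endpoints: 0.5, 11/6, 19/6.
f(0.5) ≈ 0.878, f(11/6) ≈ -0.260, f(19/6) ≈ -1.000.
Sum = Δt · [f(0.5) + f(11/6) + f(19/6)].
Sum ≈ -0.509.

-0.509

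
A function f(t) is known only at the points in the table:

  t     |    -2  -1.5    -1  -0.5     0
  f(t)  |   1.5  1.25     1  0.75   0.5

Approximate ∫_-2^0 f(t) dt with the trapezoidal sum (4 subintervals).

2

Δt = 0.5.
T_4 = (0.5/2)·[1.5 + 2·1.25 + 2·1 + 2·0.75 + 0.5] = 2.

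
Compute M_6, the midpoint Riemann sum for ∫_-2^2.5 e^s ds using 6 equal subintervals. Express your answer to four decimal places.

Δs = (2.5 − (-2))/6 = 0.75.
Midpoints: -1.625, -0.875, -0.125, 0.625, 1.375, 2.125.
f(-1.625) ≈ 0.1969, f(-0.875) ≈ 0.4169, f(-0.125) ≈ 0.8825, f(0.625) ≈ 1.8682, f(1.375) ≈ 3.9551, f(2.125) ≈ 8.3729.
Sum = Δs · [f(-1.625) + f(-0.875) + f(-0.125) + ...].
Sum ≈ 11.7694.

11.7694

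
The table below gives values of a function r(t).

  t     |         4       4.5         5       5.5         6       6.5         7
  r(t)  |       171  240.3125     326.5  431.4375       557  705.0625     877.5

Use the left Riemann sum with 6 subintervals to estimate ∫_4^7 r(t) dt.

1215.65625

Δt = 0.5.
Sum = 0.5·[171 + 240.3125 + 326.5 + 431.4375 + 557 + 705.0625] = 1215.65625.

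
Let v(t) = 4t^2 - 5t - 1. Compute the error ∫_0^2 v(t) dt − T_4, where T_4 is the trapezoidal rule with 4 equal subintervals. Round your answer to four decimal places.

Exact integral: ∫_0^2 v(t) dt ≈ -1.333333.
T_4 = -1.
Error ≈ -1.333333 − (-1) ≈ -0.3333.

-0.3333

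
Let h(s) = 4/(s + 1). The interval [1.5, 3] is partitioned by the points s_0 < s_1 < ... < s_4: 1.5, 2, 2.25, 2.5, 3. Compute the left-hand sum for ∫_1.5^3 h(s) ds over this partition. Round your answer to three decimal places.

2.012

Subinterval widths: 0.5, 0.25, 0.25, 0.5.
Left endpoints: 1.5, 2, 2.25, 2.5.
h(1.5) = 1.6, h(2) = 4/3, h(2.25) = 16/13, h(2.5) = 8/7.
Sum = Σ Δs_i · h(s_i).
Sum ≈ 2.012.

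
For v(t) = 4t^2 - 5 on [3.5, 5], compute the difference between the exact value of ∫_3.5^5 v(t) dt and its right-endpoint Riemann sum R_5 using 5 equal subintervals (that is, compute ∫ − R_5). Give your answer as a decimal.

Exact integral: ∫_3.5^5 v(t) dt = 102.
R_5 = 109.74.
Error = 102 − 109.74 = -7.74.

-7.74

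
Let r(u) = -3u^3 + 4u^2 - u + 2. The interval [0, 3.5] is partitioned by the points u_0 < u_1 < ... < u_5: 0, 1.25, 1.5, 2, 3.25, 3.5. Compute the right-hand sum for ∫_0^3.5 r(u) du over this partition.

-100.4921875

Subinterval widths: 1.25, 0.25, 0.5, 1.25, 0.25.
Right endpoints: 1.25, 1.5, 2, 3.25, 3.5.
r(1.25) = 1.140625, r(1.5) = -0.625, r(2) = -8, r(3.25) = -61.984375, r(3.5) = -81.125.
Sum = Σ Δu_i · r(u_i).
Sum = -100.4921875.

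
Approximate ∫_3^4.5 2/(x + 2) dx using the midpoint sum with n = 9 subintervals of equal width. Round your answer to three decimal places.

Δx = (4.5 − 3)/9 = 1/6.
Midpoints: 37/12, 3.25, 41/12, 43/12, 3.75, 47/12, 49/12, 4.25, 53/12.
f(37/12) = 24/61, f(3.25) = 8/21, f(41/12) = 24/65, f(43/12) = 24/67, f(3.75) = 8/23, f(47/12) = 24/71, f(49/12) = 24/73, f(4.25) = 0.32, f(53/12) = 24/77.
Sum = Δx · [f(37/12) + f(3.25) + f(41/12) + ...].
Sum ≈ 0.525.

0.525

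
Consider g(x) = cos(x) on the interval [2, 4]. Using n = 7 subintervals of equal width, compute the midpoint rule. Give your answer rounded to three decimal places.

Δx = (4 − 2)/7 = 2/7.
Midpoints: 15/7, 17/7, 19/7, 3, 23/7, 25/7, 27/7.
g(15/7) ≈ -0.541, g(17/7) ≈ -0.756, g(19/7) ≈ -0.910, g(3) ≈ -0.990, g(23/7) ≈ -0.990, g(25/7) ≈ -0.909, g(27/7) ≈ -0.755.
Sum = Δx · [g(15/7) + g(17/7) + g(19/7) + ...].
Sum ≈ -1.672.

-1.672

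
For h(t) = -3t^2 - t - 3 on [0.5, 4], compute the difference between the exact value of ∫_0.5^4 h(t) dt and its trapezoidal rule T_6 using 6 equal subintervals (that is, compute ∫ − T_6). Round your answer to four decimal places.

0.5955

Exact integral: ∫_0.5^4 h(t) dt = -82.25.
T_6 ≈ -82.845486.
Error ≈ -82.25 − (-82.845486) ≈ 0.5955.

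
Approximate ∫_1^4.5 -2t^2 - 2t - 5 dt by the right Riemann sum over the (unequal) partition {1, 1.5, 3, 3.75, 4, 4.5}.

-118.71875

Subinterval widths: 0.5, 1.5, 0.75, 0.25, 0.5.
Right endpoints: 1.5, 3, 3.75, 4, 4.5.
f(1.5) = -12.5, f(3) = -29, f(3.75) = -40.625, f(4) = -45, f(4.5) = -54.5.
Sum = Σ Δt_i · f(t_i).
Sum = -118.71875.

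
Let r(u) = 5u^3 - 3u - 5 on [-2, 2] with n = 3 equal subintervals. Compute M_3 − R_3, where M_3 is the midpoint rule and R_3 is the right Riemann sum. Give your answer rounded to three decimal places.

M_3 = -20.
R_3 ≈ 25.33333.
M_3 − R_3 ≈ -45.333.

-45.333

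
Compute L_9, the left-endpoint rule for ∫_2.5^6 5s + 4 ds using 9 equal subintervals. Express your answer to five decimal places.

84.97222

Δs = (6 − 2.5)/9 = 7/18.
Left endpoints: 2.5, 26/9, 59/18, 11/3, 73/18, 40/9, 29/6, 47/9, 101/18.
f(2.5) = 16.5, f(26/9) = 166/9, f(59/18) = 367/18, f(11/3) = 67/3, f(73/18) = 437/18, f(40/9) = 236/9, f(29/6) = 169/6, f(47/9) = 271/9, f(101/18) = 577/18.
Sum = Δs · [f(2.5) + f(26/9) + f(59/18) + ...].
Sum ≈ 84.97222.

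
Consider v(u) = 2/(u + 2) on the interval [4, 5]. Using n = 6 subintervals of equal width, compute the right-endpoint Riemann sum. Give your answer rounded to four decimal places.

Δu = (5 − 4)/6 = 1/6.
Right endpoints: 25/6, 13/3, 4.5, 14/3, 29/6, 5.
v(25/6) = 12/37, v(13/3) = 6/19, v(4.5) = 4/13, v(14/3) = 0.3, v(29/6) = 12/41, v(5) = 2/7.
Sum = Δu · [v(25/6) + v(13/3) + v(4.5) + ...].
Sum ≈ 0.3044.

0.3044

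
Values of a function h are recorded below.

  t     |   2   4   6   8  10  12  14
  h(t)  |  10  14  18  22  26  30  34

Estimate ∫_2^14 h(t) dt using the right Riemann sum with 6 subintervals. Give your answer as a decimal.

Δt = 2.
Sum = 2·[14 + 18 + 22 + 26 + 30 + 34] = 288.

288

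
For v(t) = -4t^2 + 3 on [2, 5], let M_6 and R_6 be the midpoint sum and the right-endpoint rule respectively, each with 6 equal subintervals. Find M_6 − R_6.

21.75

M_6 = -146.75.
R_6 = -168.5.
M_6 − R_6 = 21.75.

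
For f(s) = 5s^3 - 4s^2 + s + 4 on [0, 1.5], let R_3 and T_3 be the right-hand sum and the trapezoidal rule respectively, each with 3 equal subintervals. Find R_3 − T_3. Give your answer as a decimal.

R_3 = 11.75.
T_3 = 9.40625.
R_3 − T_3 = 2.34375.

2.34375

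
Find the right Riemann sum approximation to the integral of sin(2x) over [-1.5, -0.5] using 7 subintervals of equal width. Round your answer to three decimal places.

-0.810

Δx = (-0.5 − (-1.5))/7 = 1/7.
Right endpoints: -19/14, -17/14, -15/14, -13/14, -11/14, -9/14, -0.5.
f(-19/14) ≈ -0.414, f(-17/14) ≈ -0.654, f(-15/14) ≈ -0.841, f(-13/14) ≈ -0.959, f(-11/14) ≈ -1.000, f(-9/14) ≈ -0.960, f(-0.5) ≈ -0.841.
Sum = Δx · [f(-19/14) + f(-17/14) + f(-15/14) + ...].
Sum ≈ -0.810.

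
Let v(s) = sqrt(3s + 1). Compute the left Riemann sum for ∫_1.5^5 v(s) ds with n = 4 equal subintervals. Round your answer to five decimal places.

10.61511

Δs = (5 − 1.5)/4 = 0.875.
Left endpoints: 1.5, 2.375, 3.25, 4.125.
v(1.5) ≈ 2.34521, v(2.375) ≈ 2.85044, v(3.25) ≈ 3.27872, v(4.125) ≈ 3.65718.
Sum = Δs · [v(1.5) + v(2.375) + v(3.25) + v(4.125)].
Sum ≈ 10.61511.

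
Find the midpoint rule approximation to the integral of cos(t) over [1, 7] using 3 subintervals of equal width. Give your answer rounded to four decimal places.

Δt = (7 − 1)/3 = 2.
Midpoints: 2, 4, 6.
f(2) ≈ -0.4161, f(4) ≈ -0.6536, f(6) ≈ 0.9602.
Sum = Δt · [f(2) + f(4) + f(6)].
Sum ≈ -0.2192.

-0.2192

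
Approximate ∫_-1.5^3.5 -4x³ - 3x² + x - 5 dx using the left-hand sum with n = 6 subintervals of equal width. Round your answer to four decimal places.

-132.4306

Δx = (3.5 − (-1.5))/6 = 5/6.
Left endpoints: -1.5, -2/3, 1/6, 1, 11/6, 8/3.
f(-1.5) = 0.25, f(-2/3) = -157/27, f(1/6) = -533/108, f(1) = -11, f(11/6) = -4093/108, f(8/3) = -2687/27.
Sum = Δx · [f(-1.5) + f(-2/3) + f(1/6) + ...].
Sum ≈ -132.4306.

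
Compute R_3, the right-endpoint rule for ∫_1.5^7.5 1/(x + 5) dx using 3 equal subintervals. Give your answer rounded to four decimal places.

Δx = (7.5 − 1.5)/3 = 2.
Right endpoints: 3.5, 5.5, 7.5.
f(3.5) = 2/17, f(5.5) = 2/21, f(7.5) = 0.08.
Sum = Δx · [f(3.5) + f(5.5) + f(7.5)].
Sum ≈ 0.5858.

0.5858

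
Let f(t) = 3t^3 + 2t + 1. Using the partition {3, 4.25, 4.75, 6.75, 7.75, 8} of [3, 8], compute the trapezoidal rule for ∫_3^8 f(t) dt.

3162.7734375

Subinterval widths: 1.25, 0.5, 2, 1, 0.25.
f(3) = 88, f(4.25) = 239.796875, f(4.75) = 332.015625, f(6.75) = 937.140625, f(7.75) = 1412.953125, f(8) = 1553.
On each subinterval the trapezoid contributes (Δt_i/2)·[f(t_{i-1}) + f(t_i)].
Sum = 3162.7734375.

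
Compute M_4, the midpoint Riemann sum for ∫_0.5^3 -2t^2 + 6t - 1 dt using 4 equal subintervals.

5.99609375

Δt = (3 − 0.5)/4 = 0.625.
Midpoints: 0.8125, 1.4375, 2.0625, 2.6875.
f(0.8125) = 2.5546875, f(1.4375) = 3.4921875, f(2.0625) = 2.8671875, f(2.6875) = 0.6796875.
Sum = Δt · [f(0.8125) + f(1.4375) + f(2.0625) + f(2.6875)].
Sum = 5.99609375.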